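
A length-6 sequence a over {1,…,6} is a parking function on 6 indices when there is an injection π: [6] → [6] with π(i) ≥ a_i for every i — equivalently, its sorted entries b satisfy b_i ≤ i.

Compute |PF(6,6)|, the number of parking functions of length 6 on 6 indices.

16807

|PF(6,6)| = 1·7^5 = 1×16807 = 16807 (Konheim–Weiss)
Example (2,2,3,1,1,1) → sorted (1,1,1,2,2,3): b_i ≤ i ∀i, a PF.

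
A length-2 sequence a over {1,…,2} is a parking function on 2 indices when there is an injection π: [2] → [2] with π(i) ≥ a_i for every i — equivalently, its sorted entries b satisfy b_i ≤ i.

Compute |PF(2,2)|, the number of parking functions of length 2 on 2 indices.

#PF = (3−2)·3^(2−1) = 1·3 = 3 (Konheim–Weiss)
Check (1,2) → sorted (1,2): b_i ≤ i ∀i, a PF.

3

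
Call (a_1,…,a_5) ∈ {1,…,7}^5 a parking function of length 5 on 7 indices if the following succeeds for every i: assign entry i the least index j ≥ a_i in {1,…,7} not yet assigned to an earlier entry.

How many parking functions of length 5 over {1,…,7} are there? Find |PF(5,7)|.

12288

|PF| = (7−5+1)·(7+1)^(5−1) = 3·4096 = 12288
E.g. (7,3,3,5,1) → sorted (1,3,3,5,7): b_i ≤ 2+i ∀i, a PF.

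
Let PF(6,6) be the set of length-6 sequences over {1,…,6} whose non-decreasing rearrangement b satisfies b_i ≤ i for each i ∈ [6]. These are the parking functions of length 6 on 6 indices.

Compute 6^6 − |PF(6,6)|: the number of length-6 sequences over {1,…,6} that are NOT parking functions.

#PF = (6−6+1)·(6+1)^(6−1) = 1·16807 = 16807
Check (6,1,5,5,5,2) → sorted (1,2,5,5,5,6): b_3=5>3, not a PF.
So 46656 − 16807 = 29849 fail.

29849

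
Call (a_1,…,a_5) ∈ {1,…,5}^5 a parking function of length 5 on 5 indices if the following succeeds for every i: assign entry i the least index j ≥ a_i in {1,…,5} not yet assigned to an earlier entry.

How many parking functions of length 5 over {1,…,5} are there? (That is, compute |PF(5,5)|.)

#PF = (5+1−5)·(5+1)^{5−1} = 1·1296 = 1296 [KW]
Example (4,1,3,4,2) → sorted (1,2,3,4,4): b_i ≤ i ∀i, a PF.

1296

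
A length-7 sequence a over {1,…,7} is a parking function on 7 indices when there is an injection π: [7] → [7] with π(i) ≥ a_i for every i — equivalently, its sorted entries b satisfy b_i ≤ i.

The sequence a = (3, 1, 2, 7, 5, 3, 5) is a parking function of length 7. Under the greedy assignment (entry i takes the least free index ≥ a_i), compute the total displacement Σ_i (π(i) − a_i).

Σπ = 7·8/2 = 28 (π permutes [7]); Σa = 3+1+2+7+5+3+5 = 26; disp = 28−26 = 2.

2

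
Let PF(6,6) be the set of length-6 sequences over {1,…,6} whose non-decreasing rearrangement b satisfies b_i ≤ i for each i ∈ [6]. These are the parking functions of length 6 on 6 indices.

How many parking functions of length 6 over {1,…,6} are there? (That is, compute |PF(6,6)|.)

Count = (6−6+1)·(6+1)^(6−1) = 1·16807 = 16807 [KW]
Example (2,4,1,3,6,3) → sorted (1,2,3,3,4,6): b_i ≤ i ∀i, a PF.

16807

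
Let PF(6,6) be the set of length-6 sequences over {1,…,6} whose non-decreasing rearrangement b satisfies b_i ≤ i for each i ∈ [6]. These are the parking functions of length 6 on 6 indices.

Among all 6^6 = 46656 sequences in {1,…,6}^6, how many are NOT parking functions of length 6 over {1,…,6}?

|PF(6,6)| = 1·7^5 = 1×16807 = 16807 (Konheim–Weiss)
Example (2,5,3,2,5,3) → sorted (2,2,3,3,5,5): b_1=2>1, not a PF.
6^6 − 16807 = 46656 − 16807 = 29849

29849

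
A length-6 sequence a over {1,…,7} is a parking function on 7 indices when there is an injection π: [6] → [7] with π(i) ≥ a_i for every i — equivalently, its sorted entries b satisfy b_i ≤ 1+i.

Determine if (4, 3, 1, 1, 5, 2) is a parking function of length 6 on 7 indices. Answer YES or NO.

YES

Rearranged: b = (1, 1, 2, 3, 4, 5).
  b_1=1 ≤ 2
  b_2=1 ≤ 3
  b_3=2 ≤ 4
  b_4=3 ≤ 5
  b_5=4 ≤ 6
  b_6=5 ≤ 7
All bounds hold ⇒ YES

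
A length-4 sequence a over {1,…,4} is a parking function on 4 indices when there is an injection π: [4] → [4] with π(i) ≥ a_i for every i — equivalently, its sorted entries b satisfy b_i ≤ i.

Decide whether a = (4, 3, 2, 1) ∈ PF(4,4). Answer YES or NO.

Order a: b = (1, 2, 3, 4).
  b_1=1 ≤ 1
  b_2=2 ≤ 2
  b_3=3 ≤ 3
  b_4=4 ≤ 4
All bounds hold ⇒ YES

YES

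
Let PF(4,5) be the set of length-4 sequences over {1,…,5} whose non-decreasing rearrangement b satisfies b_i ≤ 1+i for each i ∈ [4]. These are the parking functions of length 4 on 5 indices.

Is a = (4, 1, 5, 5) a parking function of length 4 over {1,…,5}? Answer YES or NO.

NO

Rearranged: b = (1, 4, 5, 5).
  b_1=1 ≤ 2
  b_2=4 > 3
  fails at i=2 ⇒ NO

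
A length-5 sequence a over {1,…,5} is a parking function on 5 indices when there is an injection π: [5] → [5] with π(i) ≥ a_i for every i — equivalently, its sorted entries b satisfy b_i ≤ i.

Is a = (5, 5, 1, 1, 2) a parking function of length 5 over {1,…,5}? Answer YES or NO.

Rearranged: b = (1, 1, 2, 5, 5).
  b_1=1 ≤ 1
  b_2=1 ≤ 2
  b_3=2 ≤ 3
  b_4=5 > 4
  fails at i=4 ⇒ NO

NO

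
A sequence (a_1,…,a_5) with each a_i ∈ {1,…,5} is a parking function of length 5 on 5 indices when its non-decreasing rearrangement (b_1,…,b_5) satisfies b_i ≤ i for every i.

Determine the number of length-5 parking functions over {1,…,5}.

|PF(5,5)| = (5−5+1)·(5+1)^(5−1) = 1·1296 = 1296 [KW]
E.g. (1,3,3,4,2) → sorted (1,2,3,3,4): b_i ≤ i ∀i, a PF.

1296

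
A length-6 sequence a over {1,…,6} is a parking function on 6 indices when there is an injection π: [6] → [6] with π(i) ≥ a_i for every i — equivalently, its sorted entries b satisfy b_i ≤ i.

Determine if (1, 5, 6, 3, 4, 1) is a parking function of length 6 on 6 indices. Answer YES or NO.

Rearranged: b = (1, 1, 3, 4, 5, 6).
  b_1=1 ≤ 1
  b_2=1 ≤ 2
  b_3=3 ≤ 3
  b_4=4 ≤ 4
  b_5=5 ≤ 5
  b_6=6 ≤ 6
All bounds hold ⇒ YES

YES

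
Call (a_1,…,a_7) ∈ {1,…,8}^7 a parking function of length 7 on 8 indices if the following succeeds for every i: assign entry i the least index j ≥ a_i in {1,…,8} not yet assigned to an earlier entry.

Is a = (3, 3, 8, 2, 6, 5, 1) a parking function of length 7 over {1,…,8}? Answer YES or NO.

Rearranged: b = (1, 2, 3, 3, 5, 6, 8).
  b_1=1 ≤ 2
  b_2=2 ≤ 3
  b_3=3 ≤ 4
  b_4=3 ≤ 5
  b_5=5 ≤ 6
  b_6=6 ≤ 7
  b_7=8 ≤ 8
All bounds hold ⇒ YES

YES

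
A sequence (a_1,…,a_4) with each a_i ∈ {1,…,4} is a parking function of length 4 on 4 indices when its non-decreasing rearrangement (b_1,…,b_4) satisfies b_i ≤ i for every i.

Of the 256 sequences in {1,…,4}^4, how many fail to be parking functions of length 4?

131

|PF(4,4)| = (5−4)·5^(4−1) = 1·125 = 125 [KW]
Check (3,4,2,3) → sorted (2,3,3,4): b_1=2>1, not a PF.
So 256 − 125 = 131 fail.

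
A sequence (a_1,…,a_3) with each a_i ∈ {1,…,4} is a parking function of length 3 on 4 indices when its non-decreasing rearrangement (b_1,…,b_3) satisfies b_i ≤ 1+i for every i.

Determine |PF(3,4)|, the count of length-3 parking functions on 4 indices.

50

Count = 2·5^2 = 2·25 = 50 (Konheim–Weiss)
E.g. (4,2,2) → sorted (2,2,4): b_i ≤ 1+i ∀i, a PF.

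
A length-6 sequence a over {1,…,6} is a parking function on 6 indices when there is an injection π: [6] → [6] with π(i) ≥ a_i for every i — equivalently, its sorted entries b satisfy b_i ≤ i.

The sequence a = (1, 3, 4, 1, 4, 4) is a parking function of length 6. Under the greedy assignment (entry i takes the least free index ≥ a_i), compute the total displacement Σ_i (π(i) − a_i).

Σπ(i) = 1+…+6 = 21; Σa = 1+3+4+1+4+4 = 17; disp = 21−17 = 4.

4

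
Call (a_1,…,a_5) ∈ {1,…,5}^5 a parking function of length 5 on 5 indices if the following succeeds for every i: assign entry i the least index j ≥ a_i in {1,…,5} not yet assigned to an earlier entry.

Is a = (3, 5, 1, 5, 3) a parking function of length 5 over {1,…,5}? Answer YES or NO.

NO

Rearranged: b = (1, 3, 3, 5, 5).
  b_1=1 ≤ 1
  b_2=3 > 2
  fails at i=2 ⇒ NO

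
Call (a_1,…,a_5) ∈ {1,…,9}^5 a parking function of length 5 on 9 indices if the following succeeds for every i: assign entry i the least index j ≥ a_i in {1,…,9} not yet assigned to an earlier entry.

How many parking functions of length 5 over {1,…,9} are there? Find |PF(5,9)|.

|PF(5,9)| = (10−5)·10^(5−1) = 5·10000 = 50000 (Konheim–Weiss)
Example (3,1,8,5,7) → sorted (1,3,5,7,8): b_i ≤ 4+i ∀i, a PF.

50000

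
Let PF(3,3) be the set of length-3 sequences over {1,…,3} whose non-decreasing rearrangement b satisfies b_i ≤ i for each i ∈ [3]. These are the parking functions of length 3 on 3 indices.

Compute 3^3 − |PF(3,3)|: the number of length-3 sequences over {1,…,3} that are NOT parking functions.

|PF| = (4−3)·4^(3−1) = 1×16 = 16 (Pollak)
Check (3,2,2) → sorted (2,2,3): b_1=2>1, not a PF.
Total 27; non-PF = 27−16 = 11

11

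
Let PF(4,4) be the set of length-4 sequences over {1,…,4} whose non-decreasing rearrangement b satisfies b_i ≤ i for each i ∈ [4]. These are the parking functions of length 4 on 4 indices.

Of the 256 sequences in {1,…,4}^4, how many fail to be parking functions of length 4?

131

#PF = (5−4)·5^(4−1) = 1·125 = 125 (Konheim–Weiss)
Example (4,4,2,1) → sorted (1,2,4,4): b_3=4>3, not a PF.
So 256 − 125 = 131 fail.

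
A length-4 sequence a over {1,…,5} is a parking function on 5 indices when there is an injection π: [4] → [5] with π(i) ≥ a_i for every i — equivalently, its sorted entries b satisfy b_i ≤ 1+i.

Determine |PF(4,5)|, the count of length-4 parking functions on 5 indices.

|PF| = (6−4)·6^(4−1) = 2 · 216 = 432 (Pollak)
E.g. (5,2,3,2) → sorted (2,2,3,5): b_i ≤ 1+i ∀i, a PF.

432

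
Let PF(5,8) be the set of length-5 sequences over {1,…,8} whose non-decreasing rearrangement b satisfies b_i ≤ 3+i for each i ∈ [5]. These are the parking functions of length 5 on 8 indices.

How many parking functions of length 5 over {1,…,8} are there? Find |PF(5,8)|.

|PF| = (8+1−5)·(8+1)^{5−1} = 4×6561 = 26244 [KW]
Check (2,1,1,6,4) → sorted (1,1,2,4,6): b_i ≤ 3+i ∀i, a PF.

26244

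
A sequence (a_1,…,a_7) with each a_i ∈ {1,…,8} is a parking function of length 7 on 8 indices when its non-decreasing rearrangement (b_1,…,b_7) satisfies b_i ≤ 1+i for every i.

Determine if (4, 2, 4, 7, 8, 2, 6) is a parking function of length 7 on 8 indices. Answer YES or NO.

YES

Sorted: b = (2, 2, 4, 4, 6, 7, 8).
  b_1=2 ≤ 2
  b_2=2 ≤ 3
  b_3=4 ≤ 4
  b_4=4 ≤ 5
  b_5=6 ≤ 6
  b_6=7 ≤ 7
  b_7=8 ≤ 8
All bounds hold ⇒ YES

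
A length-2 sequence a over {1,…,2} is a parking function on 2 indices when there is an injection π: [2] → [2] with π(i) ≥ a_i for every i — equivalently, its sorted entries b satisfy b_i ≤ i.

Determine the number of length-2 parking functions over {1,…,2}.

|PF| = (3−2)·3^(2−1) = 1×3 = 3 (Pollak)
Example (1,1) → sorted (1,1): b_i ≤ i ∀i, a PF.

3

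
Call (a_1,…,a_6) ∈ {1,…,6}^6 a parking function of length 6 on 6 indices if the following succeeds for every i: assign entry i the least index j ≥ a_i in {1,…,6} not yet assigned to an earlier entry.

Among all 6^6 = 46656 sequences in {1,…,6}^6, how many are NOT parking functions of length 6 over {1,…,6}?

29849

|PF| = (6+1−6)·(6+1)^{6−1} = 1·16807 = 16807 [KW]
Example (4,6,3,5,5,3) → sorted (3,3,4,5,5,6): b_1=3>1, not a PF.
So 46656 − 16807 = 29849 fail.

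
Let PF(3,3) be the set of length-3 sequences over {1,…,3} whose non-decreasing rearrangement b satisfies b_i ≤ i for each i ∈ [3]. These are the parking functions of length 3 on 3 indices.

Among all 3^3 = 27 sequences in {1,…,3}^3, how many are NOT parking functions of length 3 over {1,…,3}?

11

Count = (3−3+1)·(3+1)^(3−1) = 1 · 16 = 16 (Konheim–Weiss)
Example (2,3,3) → sorted (2,3,3): b_1=2>1, not a PF.
3^3 − 16 = 27 − 16 = 11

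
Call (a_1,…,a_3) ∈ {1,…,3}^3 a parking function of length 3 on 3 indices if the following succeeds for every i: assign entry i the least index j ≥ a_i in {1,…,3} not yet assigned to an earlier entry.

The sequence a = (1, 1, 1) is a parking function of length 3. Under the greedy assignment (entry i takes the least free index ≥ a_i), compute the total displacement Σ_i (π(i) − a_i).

Σπ = 3·4/2 = 6 (π permutes [3]); Σa = 1+1+1 = 3; disp = 6−3 = 3.

3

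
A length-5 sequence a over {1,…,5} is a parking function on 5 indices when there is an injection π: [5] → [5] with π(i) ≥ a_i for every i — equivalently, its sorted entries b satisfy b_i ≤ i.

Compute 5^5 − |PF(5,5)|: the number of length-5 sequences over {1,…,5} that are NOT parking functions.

Count = (6−5)·6^(5−1) = 1×1296 = 1296 (Konheim–Weiss)
Check (2,4,5,3,4) → sorted (2,3,4,4,5): b_1=2>1, not a PF.
So 3125 − 1296 = 1829 fail.

1829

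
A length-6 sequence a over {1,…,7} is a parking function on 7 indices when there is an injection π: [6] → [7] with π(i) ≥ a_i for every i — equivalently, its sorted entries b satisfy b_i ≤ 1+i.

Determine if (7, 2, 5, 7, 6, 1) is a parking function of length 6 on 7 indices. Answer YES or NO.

Sorted: b = (1, 2, 5, 6, 7, 7).
  b_1=1 ≤ 2
  b_2=2 ≤ 3
  b_3=5 > 4
  fails at i=3 ⇒ NO

NO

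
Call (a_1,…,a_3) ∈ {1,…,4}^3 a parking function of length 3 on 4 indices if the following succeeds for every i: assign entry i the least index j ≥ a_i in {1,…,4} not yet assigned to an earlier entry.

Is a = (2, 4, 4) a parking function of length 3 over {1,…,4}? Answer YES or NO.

NO

Sorted: b = (2, 4, 4).
  b_1=2 ≤ 2
  b_2=4 > 3
  fails at i=2 ⇒ NO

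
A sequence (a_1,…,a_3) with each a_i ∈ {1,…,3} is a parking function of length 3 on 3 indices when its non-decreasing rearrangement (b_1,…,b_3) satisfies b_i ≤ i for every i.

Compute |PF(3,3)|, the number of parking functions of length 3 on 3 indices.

16

Count = (3+1−3)·(3+1)^{3−1} = 1×16 = 16 [KW]
One tuple (1,3,1) → sorted (1,1,3): b_i ≤ i ∀i, a PF.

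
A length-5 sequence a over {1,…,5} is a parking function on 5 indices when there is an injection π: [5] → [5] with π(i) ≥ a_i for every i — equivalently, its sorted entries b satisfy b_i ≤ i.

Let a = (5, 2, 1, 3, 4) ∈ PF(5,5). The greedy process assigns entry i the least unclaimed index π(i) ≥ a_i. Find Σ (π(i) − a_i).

0

Σπ = 5·6/2 = 15 (π permutes [5]); Σa = 5+2+1+3+4 = 15; disp = 15−15 = 0.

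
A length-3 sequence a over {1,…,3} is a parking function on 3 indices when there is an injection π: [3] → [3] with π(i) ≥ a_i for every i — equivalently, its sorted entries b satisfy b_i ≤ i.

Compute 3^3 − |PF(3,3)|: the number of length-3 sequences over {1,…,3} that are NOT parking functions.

Count = (3−3+1)·(3+1)^(3−1) = 1·16 = 16
Check (3,3,2) → sorted (2,3,3): b_1=2>1, not a PF.
3^3 − 16 = 27 − 16 = 11

11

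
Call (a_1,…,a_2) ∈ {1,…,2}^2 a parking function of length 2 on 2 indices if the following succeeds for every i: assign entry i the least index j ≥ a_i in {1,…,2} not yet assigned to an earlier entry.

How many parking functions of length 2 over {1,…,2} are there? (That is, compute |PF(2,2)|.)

3

|PF| = (3−2)·3^(2−1) = 1×3 = 3 [KW]
E.g. (1,2) → sorted (1,2): b_i ≤ i ∀i, a PF.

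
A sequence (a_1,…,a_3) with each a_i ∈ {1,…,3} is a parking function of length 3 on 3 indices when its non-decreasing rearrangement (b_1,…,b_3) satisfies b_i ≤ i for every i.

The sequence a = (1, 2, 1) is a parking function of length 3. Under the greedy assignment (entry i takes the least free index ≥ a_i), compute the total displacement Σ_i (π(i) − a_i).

Σπ(i) = 1+…+3 = 6; Σa = 1+2+1 = 4; disp = 6−4 = 2.

2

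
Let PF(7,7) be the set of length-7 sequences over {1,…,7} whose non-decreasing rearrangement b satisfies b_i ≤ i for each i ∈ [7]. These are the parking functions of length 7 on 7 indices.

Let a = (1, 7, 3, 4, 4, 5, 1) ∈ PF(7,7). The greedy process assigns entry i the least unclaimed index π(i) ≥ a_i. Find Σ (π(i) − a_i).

3

Σπ(i) = 1+…+7 = 28; Σa = 1+7+3+4+4+5+1 = 25; disp = 28−25 = 3.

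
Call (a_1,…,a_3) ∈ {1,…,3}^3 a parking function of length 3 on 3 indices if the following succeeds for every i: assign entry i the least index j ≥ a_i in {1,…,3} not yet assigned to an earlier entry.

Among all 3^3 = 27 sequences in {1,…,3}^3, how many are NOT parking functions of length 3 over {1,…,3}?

11

Count = (4−3)·4^(3−1) = 1×16 = 16 [KW]
Check (3,1,3) → sorted (1,3,3): b_2=3>2, not a PF.
Total 27; non-PF = 27−16 = 11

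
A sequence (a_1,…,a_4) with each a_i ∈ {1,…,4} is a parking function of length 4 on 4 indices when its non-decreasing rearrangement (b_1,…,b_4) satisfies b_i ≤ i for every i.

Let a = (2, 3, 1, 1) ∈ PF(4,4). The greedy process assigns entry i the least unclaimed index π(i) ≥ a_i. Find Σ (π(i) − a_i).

3

Σπ = 10 ({1..4} each once); Σa = 2+3+1+1 = 7; disp = 10−7 = 3.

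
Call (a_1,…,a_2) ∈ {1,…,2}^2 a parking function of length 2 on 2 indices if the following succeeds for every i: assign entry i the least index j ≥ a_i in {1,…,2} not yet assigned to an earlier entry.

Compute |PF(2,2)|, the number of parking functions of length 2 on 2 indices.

|PF| = (3−2)·3^(2−1) = 1×3 = 3 (Konheim–Weiss)
Check (2,1) → sorted (1,2): b_i ≤ i ∀i, a PF.

3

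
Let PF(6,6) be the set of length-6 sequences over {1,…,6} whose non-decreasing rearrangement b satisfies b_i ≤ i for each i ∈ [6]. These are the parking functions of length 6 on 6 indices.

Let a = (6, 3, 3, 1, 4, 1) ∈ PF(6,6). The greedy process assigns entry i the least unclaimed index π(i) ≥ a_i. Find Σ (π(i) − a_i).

3

Σπ(i) = 1+…+6 = 21; Σa = 6+3+3+1+4+1 = 18; disp = 21−18 = 3.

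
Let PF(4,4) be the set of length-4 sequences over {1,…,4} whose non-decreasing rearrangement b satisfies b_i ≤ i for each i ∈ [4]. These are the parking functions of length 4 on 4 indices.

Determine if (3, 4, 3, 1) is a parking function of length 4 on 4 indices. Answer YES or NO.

Rearranged: b = (1, 3, 3, 4).
  b_1=1 ≤ 1
  b_2=3 > 2
  fails at i=2 ⇒ NO

NO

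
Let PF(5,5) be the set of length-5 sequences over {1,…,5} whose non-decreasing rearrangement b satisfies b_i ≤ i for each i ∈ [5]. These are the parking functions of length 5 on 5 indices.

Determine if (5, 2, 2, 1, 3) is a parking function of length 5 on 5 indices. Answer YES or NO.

Sorted: b = (1, 2, 2, 3, 5).
  b_1=1 ≤ 1
  b_2=2 ≤ 2
  b_3=2 ≤ 3
  b_4=3 ≤ 4
  b_5=5 ≤ 5
All bounds hold ⇒ YES

YES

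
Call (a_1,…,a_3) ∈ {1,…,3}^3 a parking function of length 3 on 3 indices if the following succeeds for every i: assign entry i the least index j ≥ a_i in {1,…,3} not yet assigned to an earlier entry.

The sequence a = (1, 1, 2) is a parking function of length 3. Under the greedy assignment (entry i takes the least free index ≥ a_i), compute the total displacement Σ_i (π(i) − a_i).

Σπ = 3·4/2 = 6 (π permutes [3]); Σa = 1+1+2 = 4; disp = 6−4 = 2.

2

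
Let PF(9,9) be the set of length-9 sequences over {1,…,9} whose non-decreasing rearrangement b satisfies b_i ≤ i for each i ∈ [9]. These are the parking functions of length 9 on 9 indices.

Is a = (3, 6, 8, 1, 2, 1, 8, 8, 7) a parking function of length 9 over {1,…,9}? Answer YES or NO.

Rearranged: b = (1, 1, 2, 3, 6, 7, 8, 8, 8).
  b_1=1 ≤ 1
  b_2=1 ≤ 2
  b_3=2 ≤ 3
  b_4=3 ≤ 4
  b_5=6 > 5
  fails at i=5 ⇒ NO

NO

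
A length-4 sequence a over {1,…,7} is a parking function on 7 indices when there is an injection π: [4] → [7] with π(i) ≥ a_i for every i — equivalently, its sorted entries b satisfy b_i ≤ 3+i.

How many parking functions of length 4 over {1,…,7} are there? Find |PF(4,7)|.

2048

Count = 4·8^3 = 4 · 512 = 2048 (Pollak)
Example (5,6,1,5) → sorted (1,5,5,6): b_i ≤ 3+i ∀i, a PF.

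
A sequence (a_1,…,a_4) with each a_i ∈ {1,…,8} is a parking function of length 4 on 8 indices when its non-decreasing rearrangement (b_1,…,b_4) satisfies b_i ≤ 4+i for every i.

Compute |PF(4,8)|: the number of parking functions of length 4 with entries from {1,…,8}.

|PF(4,8)| = 5·9^3 = 5 · 729 = 3645 (Pollak)
One tuple (2,5,7,6) → sorted (2,5,6,7): b_i ≤ 4+i ∀i, a PF.

3645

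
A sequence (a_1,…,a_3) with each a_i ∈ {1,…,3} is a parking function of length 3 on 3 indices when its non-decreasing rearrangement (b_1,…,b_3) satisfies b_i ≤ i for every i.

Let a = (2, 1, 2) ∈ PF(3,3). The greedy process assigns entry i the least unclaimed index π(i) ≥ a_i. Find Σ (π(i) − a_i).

1

Σπ = 3·4/2 = 6 (π permutes [3]); Σa = 2+1+2 = 5; disp = 6−5 = 1.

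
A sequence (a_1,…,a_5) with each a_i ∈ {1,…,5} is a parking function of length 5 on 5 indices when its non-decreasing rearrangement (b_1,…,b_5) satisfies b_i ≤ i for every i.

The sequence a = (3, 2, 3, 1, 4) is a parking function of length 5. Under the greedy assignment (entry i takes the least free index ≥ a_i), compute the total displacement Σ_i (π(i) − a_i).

Σπ = 15 ({1..5} each once); Σa = 3+2+3+1+4 = 13; disp = 15−13 = 2.

2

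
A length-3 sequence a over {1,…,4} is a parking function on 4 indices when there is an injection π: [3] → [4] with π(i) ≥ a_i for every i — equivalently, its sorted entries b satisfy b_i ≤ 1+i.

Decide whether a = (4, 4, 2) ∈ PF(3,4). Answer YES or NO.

NO

Sorted: b = (2, 4, 4).
  b_1=2 ≤ 2
  b_2=4 > 3
  fails at i=2 ⇒ NO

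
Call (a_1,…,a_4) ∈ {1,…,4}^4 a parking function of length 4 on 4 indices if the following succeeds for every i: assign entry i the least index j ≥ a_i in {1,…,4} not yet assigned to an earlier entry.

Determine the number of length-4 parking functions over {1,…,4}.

125

|PF(4,4)| = 1·5^3 = 1 · 125 = 125 (Konheim–Weiss)
Example (1,4,1,3) → sorted (1,1,3,4): b_i ≤ i ∀i, a PF.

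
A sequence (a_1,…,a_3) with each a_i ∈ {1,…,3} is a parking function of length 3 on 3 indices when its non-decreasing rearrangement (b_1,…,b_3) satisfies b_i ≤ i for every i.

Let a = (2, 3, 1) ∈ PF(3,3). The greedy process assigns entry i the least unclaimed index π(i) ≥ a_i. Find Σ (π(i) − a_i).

0

Σπ(i) = 1+…+3 = 6; Σa = 2+3+1 = 6; disp = 6−6 = 0.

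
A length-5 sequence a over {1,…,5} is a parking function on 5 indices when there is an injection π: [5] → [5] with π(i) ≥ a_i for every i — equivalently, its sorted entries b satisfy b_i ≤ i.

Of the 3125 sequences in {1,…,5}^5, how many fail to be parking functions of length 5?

1829

|PF| = (5−5+1)·(5+1)^(5−1) = 1·1296 = 1296 [KW]
E.g. (5,4,5,5,5) → sorted (4,5,5,5,5): b_1=4>1, not a PF.
So 3125 − 1296 = 1829 fail.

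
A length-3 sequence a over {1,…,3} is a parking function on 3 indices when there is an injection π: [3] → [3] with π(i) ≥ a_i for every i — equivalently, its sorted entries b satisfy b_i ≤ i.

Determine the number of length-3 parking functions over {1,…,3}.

|PF| = (4−3)·4^(3−1) = 1·16 = 16 (Konheim–Weiss)
Check (3,1,1) → sorted (1,1,3): b_i ≤ i ∀i, a PF.

16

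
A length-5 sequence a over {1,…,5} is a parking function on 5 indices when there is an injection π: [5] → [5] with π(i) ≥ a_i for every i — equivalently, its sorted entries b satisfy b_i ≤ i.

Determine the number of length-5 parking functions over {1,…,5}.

1296

|PF(5,5)| = (6−5)·6^(5−1) = 1·1296 = 1296 (Pollak)
Check (3,2,1,1,5) → sorted (1,1,2,3,5): b_i ≤ i ∀i, a PF.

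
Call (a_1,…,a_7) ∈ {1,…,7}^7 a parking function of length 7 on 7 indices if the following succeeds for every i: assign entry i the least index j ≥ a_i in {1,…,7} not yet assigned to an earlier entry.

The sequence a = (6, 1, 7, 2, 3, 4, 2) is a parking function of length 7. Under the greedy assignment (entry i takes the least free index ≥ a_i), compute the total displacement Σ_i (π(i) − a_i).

Σπ = 28 ({1..7} each once); Σa = 6+1+7+2+3+4+2 = 25; disp = 28−25 = 3.

3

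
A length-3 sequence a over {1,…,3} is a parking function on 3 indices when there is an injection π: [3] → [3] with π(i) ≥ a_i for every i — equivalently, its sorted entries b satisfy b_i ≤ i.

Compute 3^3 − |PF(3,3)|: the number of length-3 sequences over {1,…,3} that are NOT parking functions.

|PF(3,3)| = (4−3)·4^(3−1) = 1×16 = 16 (Pollak)
Example (2,2,2) → sorted (2,2,2): b_1=2>1, not a PF.
3^3 − 16 = 27 − 16 = 11

11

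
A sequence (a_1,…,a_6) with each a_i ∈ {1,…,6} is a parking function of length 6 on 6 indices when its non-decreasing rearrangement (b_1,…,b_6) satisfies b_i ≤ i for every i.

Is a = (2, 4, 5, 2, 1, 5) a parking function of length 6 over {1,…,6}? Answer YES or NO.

YES

Rearranged: b = (1, 2, 2, 4, 5, 5).
  b_1=1 ≤ 1
  b_2=2 ≤ 2
  b_3=2 ≤ 3
  b_4=4 ≤ 4
  b_5=5 ≤ 5
  b_6=5 ≤ 6
All bounds hold ⇒ YES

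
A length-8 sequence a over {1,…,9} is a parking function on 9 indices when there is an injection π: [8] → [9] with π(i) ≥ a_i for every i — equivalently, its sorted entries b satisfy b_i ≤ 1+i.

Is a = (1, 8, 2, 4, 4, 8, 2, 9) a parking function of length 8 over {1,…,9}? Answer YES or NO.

NO

Sorted: b = (1, 2, 2, 4, 4, 8, 8, 9).
  b_1=1 ≤ 2
  b_2=2 ≤ 3
  b_3=2 ≤ 4
  b_4=4 ≤ 5
  b_5=4 ≤ 6
  b_6=8 > 7
  fails at i=6 ⇒ NO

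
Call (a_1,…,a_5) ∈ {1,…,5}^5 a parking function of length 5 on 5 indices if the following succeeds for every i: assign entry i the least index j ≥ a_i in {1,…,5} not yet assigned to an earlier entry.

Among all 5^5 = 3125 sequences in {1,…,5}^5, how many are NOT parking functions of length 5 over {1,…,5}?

1829

|PF(5,5)| = (5+1−5)·(5+1)^{5−1} = 1×1296 = 1296 (Konheim–Weiss)
E.g. (3,3,5,5,4) → sorted (3,3,4,5,5): b_1=3>1, not a PF.
5^5 − 1296 = 3125 − 1296 = 1829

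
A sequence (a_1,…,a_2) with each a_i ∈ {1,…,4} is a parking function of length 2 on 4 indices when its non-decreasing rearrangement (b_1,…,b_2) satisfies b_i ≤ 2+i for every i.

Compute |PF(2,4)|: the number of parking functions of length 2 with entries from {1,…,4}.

#PF = (4+1−2)·(4+1)^{2−1} = 3·5 = 15 (Konheim–Weiss)
One tuple (1,4) → sorted (1,4): b_i ≤ 2+i ∀i, a PF.

15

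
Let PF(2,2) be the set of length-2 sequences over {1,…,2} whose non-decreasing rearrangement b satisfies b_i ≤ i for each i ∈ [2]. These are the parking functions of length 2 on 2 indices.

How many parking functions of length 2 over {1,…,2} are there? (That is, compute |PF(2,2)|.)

Count = (2+1−2)·(2+1)^{2−1} = 1 · 3 = 3 (Konheim–Weiss)
E.g. (1,2) → sorted (1,2): b_i ≤ i ∀i, a PF.

3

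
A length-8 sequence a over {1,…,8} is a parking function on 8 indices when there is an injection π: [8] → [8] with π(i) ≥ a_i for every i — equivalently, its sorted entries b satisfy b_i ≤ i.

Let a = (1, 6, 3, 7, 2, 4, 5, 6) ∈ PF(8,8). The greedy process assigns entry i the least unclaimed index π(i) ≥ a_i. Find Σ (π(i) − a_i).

Σπ = 8·9/2 = 36 (π permutes [8]); Σa = 1+6+3+7+2+4+5+6 = 34; disp = 36−34 = 2.

2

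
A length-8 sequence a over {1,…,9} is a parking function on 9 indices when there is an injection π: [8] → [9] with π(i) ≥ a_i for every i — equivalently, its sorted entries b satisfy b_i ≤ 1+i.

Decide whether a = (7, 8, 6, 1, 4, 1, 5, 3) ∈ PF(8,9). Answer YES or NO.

YES

Order a: b = (1, 1, 3, 4, 5, 6, 7, 8).
  b_1=1 ≤ 2
  b_2=1 ≤ 3
  b_3=3 ≤ 4
  b_4=4 ≤ 5
  b_5=5 ≤ 6
  b_6=6 ≤ 7
  b_7=7 ≤ 8
  b_8=8 ≤ 9
All bounds hold ⇒ YES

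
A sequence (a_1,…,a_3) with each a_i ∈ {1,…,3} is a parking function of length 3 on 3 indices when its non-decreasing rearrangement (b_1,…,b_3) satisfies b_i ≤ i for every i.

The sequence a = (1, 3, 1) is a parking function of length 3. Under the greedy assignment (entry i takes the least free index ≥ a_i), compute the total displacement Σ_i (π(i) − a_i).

1

Σπ(i) = 1+…+3 = 6; Σa = 1+3+1 = 5; disp = 6−5 = 1.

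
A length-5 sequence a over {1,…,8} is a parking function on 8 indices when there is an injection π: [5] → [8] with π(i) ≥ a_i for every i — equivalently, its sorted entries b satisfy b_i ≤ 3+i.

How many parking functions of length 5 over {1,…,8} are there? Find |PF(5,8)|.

26244

|PF(5,8)| = (8+1−5)·(8+1)^{5−1} = 4 · 6561 = 26244
E.g. (2,4,6,7,7) → sorted (2,4,6,7,7): b_i ≤ 3+i ∀i, a PF.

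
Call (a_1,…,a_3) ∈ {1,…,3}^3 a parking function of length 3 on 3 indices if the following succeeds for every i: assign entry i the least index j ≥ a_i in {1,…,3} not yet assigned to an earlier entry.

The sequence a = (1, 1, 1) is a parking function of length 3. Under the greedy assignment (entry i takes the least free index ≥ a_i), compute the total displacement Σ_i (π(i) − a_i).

Σπ = 6 ({1..3} each once); Σa = 1+1+1 = 3; disp = 6−3 = 3.

3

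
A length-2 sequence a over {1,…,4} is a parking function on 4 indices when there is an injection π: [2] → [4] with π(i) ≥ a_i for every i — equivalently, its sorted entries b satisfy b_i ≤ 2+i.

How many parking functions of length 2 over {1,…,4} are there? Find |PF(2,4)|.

15

|PF(2,4)| = (5−2)·5^(2−1) = 3×5 = 15 [KW]
Check (2,4) → sorted (2,4): b_i ≤ 2+i ∀i, a PF.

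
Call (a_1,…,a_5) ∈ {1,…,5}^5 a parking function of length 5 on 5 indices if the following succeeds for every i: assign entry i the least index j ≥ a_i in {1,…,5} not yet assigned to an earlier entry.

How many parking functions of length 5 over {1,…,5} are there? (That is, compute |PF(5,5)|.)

1296

|PF(5,5)| = (5−5+1)·(5+1)^(5−1) = 1·1296 = 1296 [KW]
E.g. (3,2,4,1,5) → sorted (1,2,3,4,5): b_i ≤ i ∀i, a PF.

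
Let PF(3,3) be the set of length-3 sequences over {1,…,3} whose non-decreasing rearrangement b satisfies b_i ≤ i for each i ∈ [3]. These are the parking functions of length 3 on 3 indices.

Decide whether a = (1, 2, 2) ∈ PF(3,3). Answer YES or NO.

YES

Order a: b = (1, 2, 2).
  b_1=1 ≤ 1
  b_2=2 ≤ 2
  b_3=2 ≤ 3
All bounds hold ⇒ YES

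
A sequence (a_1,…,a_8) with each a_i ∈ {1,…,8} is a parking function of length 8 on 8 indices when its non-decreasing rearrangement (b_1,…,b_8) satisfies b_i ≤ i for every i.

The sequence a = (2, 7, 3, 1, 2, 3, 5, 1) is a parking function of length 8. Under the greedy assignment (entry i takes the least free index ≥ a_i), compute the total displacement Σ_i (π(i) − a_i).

Σπ = 8·9/2 = 36 (π permutes [8]); Σa = 2+7+3+1+2+3+5+1 = 24; disp = 36−24 = 12.

12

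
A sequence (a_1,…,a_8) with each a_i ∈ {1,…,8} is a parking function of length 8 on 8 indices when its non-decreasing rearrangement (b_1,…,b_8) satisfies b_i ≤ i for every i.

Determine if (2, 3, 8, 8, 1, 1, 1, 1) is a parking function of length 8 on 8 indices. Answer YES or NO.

Rearranged: b = (1, 1, 1, 1, 2, 3, 8, 8).
  b_1=1 ≤ 1
  b_2=1 ≤ 2
  b_3=1 ≤ 3
  b_4=1 ≤ 4
  b_5=2 ≤ 5
  b_6=3 ≤ 6
  b_7=8 > 7
  fails at i=7 ⇒ NO

NO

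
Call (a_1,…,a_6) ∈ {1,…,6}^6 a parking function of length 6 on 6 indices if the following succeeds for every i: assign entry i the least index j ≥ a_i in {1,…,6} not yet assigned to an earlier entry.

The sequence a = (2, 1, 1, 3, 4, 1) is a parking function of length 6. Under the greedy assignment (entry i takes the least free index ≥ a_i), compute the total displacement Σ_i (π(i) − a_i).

Σπ(i) = 1+…+6 = 21; Σa = 2+1+1+3+4+1 = 12; disp = 21−12 = 9.

9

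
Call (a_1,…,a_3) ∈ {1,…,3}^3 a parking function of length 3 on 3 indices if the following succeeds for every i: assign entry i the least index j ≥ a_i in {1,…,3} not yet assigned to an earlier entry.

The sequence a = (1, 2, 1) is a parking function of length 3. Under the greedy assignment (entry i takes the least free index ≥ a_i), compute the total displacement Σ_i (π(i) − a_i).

Σπ = 3·4/2 = 6 (π permutes [3]); Σa = 1+2+1 = 4; disp = 6−4 = 2.

2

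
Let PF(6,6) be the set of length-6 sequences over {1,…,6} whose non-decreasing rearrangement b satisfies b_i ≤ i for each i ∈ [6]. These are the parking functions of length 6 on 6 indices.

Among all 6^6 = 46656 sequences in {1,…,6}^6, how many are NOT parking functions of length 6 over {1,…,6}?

#PF = (7−6)·7^(6−1) = 1·16807 = 16807 (Pollak)
Check (2,2,3,6,2,6) → sorted (2,2,2,3,6,6): b_1=2>1, not a PF.
6^6 − 16807 = 46656 − 16807 = 29849

29849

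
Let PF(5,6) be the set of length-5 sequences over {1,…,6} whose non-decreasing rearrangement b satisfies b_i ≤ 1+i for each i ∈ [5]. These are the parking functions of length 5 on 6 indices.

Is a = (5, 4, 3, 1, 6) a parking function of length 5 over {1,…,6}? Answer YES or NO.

Order a: b = (1, 3, 4, 5, 6).
  b_1=1 ≤ 2
  b_2=3 ≤ 3
  b_3=4 ≤ 4
  b_4=5 ≤ 5
  b_5=6 ≤ 6
All bounds hold ⇒ YES

YES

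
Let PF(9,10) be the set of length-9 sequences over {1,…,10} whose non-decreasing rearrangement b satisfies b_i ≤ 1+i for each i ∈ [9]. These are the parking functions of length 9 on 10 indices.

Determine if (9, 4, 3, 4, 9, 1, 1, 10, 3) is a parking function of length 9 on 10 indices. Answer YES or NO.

NO

Rearranged: b = (1, 1, 3, 3, 4, 4, 9, 9, 10).
  b_1=1 ≤ 2
  b_2=1 ≤ 3
  b_3=3 ≤ 4
  b_4=3 ≤ 5
  b_5=4 ≤ 6
  b_6=4 ≤ 7
  b_7=9 > 8
  fails at i=7 ⇒ NO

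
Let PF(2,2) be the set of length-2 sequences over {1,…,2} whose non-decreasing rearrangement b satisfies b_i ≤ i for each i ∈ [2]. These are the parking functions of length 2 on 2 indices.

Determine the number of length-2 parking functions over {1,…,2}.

3

#PF = (3−2)·3^(2−1) = 1 · 3 = 3 (Pollak)
One tuple (2,1) → sorted (1,2): b_i ≤ i ∀i, a PF.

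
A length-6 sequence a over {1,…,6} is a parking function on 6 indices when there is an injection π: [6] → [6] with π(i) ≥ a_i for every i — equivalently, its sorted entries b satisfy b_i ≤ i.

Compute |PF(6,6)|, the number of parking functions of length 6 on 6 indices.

16807

|PF(6,6)| = (6+1−6)·(6+1)^{6−1} = 1·16807 = 16807 (Konheim–Weiss)
Check (2,6,2,1,2,4) → sorted (1,2,2,2,4,6): b_i ≤ i ∀i, a PF.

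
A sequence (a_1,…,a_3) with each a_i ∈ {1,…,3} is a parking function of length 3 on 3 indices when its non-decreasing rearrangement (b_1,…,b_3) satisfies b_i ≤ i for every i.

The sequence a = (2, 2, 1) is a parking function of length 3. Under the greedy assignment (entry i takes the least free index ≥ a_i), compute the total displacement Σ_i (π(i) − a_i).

Σπ(i) = 1+…+3 = 6; Σa = 2+2+1 = 5; disp = 6−5 = 1.

1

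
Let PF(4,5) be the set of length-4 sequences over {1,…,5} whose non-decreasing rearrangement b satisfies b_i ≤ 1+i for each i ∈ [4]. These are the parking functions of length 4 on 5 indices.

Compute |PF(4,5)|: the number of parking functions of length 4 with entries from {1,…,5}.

432

|PF(4,5)| = (5+1−4)·(5+1)^{4−1} = 2 · 216 = 432 (Pollak)
Example (4,1,2,5) → sorted (1,2,4,5): b_i ≤ 1+i ∀i, a PF.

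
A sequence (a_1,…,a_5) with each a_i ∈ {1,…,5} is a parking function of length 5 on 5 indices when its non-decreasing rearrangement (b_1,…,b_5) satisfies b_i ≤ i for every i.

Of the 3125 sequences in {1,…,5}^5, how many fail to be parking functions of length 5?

|PF(5,5)| = (5−5+1)·(5+1)^(5−1) = 1×1296 = 1296
Example (4,5,1,4,5) → sorted (1,4,4,5,5): b_2=4>2, not a PF.
Total 3125; non-PF = 3125−1296 = 1829

1829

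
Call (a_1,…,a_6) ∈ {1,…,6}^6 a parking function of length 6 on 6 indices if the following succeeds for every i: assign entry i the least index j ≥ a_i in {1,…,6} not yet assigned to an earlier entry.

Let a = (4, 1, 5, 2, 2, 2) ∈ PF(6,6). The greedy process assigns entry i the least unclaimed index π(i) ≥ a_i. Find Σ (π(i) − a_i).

Σπ(i) = 1+…+6 = 21; Σa = 4+1+5+2+2+2 = 16; disp = 21−16 = 5.

5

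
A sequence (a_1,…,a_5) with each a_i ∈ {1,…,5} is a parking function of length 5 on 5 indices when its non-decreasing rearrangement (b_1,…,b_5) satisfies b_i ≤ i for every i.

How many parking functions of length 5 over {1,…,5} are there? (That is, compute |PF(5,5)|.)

|PF(5,5)| = (6−5)·6^(5−1) = 1·1296 = 1296 [KW]
Check (3,1,4,2,5) → sorted (1,2,3,4,5): b_i ≤ i ∀i, a PF.

1296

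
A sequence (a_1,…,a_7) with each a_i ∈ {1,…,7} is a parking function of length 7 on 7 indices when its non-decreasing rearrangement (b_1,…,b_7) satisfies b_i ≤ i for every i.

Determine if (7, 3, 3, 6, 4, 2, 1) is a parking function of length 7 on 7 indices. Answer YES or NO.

Rearranged: b = (1, 2, 3, 3, 4, 6, 7).
  b_1=1 ≤ 1
  b_2=2 ≤ 2
  b_3=3 ≤ 3
  b_4=3 ≤ 4
  b_5=4 ≤ 5
  b_6=6 ≤ 6
  b_7=7 ≤ 7
All bounds hold ⇒ YES

YES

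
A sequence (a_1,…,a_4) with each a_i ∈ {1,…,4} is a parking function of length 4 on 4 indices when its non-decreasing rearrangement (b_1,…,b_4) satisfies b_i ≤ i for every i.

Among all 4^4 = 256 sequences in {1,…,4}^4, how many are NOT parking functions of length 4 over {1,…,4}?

|PF(4,4)| = 1·5^3 = 1·125 = 125 (Konheim–Weiss)
Check (3,4,3,4) → sorted (3,3,4,4): b_1=3>1, not a PF.
4^4 − 125 = 256 − 125 = 131

131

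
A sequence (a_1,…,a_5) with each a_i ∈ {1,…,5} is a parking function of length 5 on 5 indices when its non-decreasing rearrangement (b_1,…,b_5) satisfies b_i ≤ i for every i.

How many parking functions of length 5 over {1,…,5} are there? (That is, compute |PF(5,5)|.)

|PF| = (5+1−5)·(5+1)^{5−1} = 1·1296 = 1296 (Pollak)
Check (3,2,3,1,5) → sorted (1,2,3,3,5): b_i ≤ i ∀i, a PF.

1296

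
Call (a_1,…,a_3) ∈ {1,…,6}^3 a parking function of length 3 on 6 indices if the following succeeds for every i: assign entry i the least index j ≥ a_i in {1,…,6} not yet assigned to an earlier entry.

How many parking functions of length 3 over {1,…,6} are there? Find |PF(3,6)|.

#PF = (6−3+1)·(6+1)^(3−1) = 4 · 49 = 196 (Pollak)
Example (3,2,5) → sorted (2,3,5): b_i ≤ 3+i ∀i, a PF.

196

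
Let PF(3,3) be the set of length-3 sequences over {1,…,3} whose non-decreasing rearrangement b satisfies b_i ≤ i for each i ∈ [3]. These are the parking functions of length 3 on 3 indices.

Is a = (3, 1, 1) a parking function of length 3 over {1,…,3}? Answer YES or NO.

YES

Rearranged: b = (1, 1, 3).
  b_1=1 ≤ 1
  b_2=1 ≤ 2
  b_3=3 ≤ 3
All bounds hold ⇒ YES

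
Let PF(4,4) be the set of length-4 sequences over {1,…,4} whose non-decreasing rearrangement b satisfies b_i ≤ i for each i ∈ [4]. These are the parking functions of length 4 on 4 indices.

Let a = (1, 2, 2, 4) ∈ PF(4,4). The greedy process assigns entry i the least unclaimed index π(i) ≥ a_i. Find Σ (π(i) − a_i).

1

Σπ(i) = 1+…+4 = 10; Σa = 1+2+2+4 = 9; disp = 10−9 = 1.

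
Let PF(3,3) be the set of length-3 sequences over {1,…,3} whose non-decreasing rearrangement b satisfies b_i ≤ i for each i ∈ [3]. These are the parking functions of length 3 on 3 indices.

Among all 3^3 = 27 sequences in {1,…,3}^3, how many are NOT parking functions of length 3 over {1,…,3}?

11

|PF(3,3)| = 1·4^2 = 1 · 16 = 16 (Konheim–Weiss)
E.g. (3,2,2) → sorted (2,2,3): b_1=2>1, not a PF.
Total 27; non-PF = 27−16 = 11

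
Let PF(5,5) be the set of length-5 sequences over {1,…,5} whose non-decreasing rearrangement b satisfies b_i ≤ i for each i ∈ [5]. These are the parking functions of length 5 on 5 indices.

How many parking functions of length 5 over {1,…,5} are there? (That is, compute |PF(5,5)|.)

|PF| = 1·6^4 = 1×1296 = 1296
E.g. (1,1,2,4,2) → sorted (1,1,2,2,4): b_i ≤ i ∀i, a PF.

1296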